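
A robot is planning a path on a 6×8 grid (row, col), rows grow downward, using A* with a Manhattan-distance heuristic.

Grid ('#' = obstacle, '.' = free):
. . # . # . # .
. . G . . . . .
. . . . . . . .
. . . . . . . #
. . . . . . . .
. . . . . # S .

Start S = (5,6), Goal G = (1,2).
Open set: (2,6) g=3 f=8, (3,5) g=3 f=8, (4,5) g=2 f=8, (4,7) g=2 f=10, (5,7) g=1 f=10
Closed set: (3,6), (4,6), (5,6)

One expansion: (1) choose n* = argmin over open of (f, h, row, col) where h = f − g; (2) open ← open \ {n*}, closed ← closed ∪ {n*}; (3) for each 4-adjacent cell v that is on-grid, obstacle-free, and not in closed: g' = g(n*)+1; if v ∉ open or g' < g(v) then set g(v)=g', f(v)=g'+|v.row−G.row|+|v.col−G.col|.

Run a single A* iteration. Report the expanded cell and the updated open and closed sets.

step 1: expand (2,6) (f=8, h=5) → closed; open now [(1,6) g=4 f=8, (2,5) g=4 f=8, (2,7) g=4 f=10, (3,5) g=3 f=8, (4,5) g=2 f=8, (4,7) g=2 f=10, (5,7) g=1 f=10]

expanded=(2,6); open=[(1,6) g=4 f=8, (2,5) g=4 f=8, (2,7) g=4 f=10, (3,5) g=3 f=8, (4,5) g=2 f=8, (4,7) g=2 f=10, (5,7) g=1 f=10]; closed=[(2,6), (3,6), (4,6), (5,6)]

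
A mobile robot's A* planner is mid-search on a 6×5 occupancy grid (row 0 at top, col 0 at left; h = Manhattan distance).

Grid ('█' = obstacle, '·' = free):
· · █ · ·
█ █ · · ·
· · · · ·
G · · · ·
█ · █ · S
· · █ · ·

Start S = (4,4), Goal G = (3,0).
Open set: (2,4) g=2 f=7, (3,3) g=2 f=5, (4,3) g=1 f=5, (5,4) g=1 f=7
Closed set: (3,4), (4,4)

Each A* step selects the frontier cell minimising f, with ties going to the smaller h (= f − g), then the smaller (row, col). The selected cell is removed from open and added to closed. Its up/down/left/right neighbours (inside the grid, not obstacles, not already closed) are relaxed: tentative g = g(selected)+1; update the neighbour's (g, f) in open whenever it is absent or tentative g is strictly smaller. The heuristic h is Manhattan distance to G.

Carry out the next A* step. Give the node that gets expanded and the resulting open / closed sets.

step 1: expand (3,3) (f=5, h=3) → closed; open now [(2,3) g=3 f=7, (2,4) g=2 f=7, (3,2) g=3 f=5, (4,3) g=1 f=5, (5,4) g=1 f=7]

expanded=(3,3); open=[(2,3) g=3 f=7, (2,4) g=2 f=7, (3,2) g=3 f=5, (4,3) g=1 f=5, (5,4) g=1 f=7]; closed=[(3,3), (3,4), (4,4)]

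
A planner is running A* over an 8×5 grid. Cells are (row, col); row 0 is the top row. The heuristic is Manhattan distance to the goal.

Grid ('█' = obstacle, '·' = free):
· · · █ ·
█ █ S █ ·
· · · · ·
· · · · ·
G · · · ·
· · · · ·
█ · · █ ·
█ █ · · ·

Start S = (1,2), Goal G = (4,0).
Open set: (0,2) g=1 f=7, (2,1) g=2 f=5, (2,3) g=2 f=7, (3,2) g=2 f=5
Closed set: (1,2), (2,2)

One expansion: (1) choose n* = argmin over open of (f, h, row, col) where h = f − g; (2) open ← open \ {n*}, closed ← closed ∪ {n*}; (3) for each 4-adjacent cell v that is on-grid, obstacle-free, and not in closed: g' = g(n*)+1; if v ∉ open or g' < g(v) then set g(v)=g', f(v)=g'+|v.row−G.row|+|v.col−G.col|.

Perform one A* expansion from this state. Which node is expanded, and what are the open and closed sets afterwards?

step 1: expand (2,1) (f=5, h=3) → closed; open now [(0,2) g=1 f=7, (2,0) g=3 f=5, (2,3) g=2 f=7, (3,1) g=3 f=5, (3,2) g=2 f=5]

expanded=(2,1); open=[(0,2) g=1 f=7, (2,0) g=3 f=5, (2,3) g=2 f=7, (3,1) g=3 f=5, (3,2) g=2 f=5]; closed=[(1,2), (2,1), (2,2)]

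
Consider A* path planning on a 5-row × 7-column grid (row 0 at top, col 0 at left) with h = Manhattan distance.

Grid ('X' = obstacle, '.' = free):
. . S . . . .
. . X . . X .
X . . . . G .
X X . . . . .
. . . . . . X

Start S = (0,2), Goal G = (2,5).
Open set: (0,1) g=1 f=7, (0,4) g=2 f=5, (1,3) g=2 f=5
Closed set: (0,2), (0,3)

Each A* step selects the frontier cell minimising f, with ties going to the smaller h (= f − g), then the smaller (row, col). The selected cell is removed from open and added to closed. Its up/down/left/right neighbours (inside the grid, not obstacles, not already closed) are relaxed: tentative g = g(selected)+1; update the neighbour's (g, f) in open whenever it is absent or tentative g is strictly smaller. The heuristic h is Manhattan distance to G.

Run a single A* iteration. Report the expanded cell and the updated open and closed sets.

step 1: expand (0,4) (f=5, h=3) → closed; open now [(0,1) g=1 f=7, (0,5) g=3 f=5, (1,3) g=2 f=5, (1,4) g=3 f=5]

expanded=(0,4); open=[(0,1) g=1 f=7, (0,5) g=3 f=5, (1,3) g=2 f=5, (1,4) g=3 f=5]; closed=[(0,2), (0,3), (0,4)]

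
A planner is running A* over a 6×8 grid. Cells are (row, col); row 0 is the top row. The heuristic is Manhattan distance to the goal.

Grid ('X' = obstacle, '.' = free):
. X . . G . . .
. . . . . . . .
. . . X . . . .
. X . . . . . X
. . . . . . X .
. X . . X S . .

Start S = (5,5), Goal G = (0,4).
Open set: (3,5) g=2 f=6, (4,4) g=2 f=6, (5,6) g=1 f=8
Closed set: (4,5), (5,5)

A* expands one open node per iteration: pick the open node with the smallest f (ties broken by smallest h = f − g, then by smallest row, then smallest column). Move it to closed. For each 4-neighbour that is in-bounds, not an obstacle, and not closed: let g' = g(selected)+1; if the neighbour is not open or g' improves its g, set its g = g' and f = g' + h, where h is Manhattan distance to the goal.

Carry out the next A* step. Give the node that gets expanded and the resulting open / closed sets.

step 1: expand (3,5) (f=6, h=4) → closed; open now [(2,5) g=3 f=6, (3,4) g=3 f=6, (3,6) g=3 f=8, (4,4) g=2 f=6, (5,6) g=1 f=8]

expanded=(3,5); open=[(2,5) g=3 f=6, (3,4) g=3 f=6, (3,6) g=3 f=8, (4,4) g=2 f=6, (5,6) g=1 f=8]; closed=[(3,5), (4,5), (5,5)]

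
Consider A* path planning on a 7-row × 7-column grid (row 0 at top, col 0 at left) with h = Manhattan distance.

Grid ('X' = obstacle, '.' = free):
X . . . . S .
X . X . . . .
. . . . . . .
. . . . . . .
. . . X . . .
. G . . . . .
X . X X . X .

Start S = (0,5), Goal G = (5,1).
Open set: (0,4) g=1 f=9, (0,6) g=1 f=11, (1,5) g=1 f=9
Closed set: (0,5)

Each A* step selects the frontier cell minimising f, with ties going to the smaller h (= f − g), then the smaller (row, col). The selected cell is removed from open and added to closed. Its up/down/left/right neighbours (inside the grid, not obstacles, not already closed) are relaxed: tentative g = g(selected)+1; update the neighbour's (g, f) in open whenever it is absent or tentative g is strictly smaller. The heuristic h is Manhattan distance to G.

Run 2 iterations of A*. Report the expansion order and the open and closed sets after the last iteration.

order=[(0,4) → (0,3)]; open=[(0,2) g=3 f=9, (0,6) g=1 f=11, (1,3) g=3 f=9, (1,4) g=2 f=9, (1,5) g=1 f=9]; closed=[(0,3), (0,4), (0,5)]

step 1: expand (0,4) (f=9, h=8) → closed; open now [(0,3) g=2 f=9, (0,6) g=1 f=11, (1,4) g=2 f=9, (1,5) g=1 f=9]
step 2: expand (0,3) (f=9, h=7) → closed; open now [(0,2) g=3 f=9, (0,6) g=1 f=11, (1,3) g=3 f=9, (1,4) g=2 f=9, (1,5) g=1 f=9]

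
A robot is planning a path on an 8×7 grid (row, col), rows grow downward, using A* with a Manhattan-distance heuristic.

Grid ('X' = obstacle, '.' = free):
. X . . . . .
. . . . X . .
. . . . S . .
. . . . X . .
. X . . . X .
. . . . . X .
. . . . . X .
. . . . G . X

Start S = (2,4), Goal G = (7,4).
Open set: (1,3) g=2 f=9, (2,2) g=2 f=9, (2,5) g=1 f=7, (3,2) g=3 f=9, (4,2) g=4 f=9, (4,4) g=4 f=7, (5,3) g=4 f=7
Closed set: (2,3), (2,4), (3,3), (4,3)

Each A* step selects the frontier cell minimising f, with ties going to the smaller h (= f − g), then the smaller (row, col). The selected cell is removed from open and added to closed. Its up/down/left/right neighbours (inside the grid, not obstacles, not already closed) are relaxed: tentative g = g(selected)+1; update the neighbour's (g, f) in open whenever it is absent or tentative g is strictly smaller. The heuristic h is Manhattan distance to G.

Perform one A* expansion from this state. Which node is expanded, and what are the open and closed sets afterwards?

step 1: expand (4,4) (f=7, h=3) → closed; open now [(1,3) g=2 f=9, (2,2) g=2 f=9, (2,5) g=1 f=7, (3,2) g=3 f=9, (4,2) g=4 f=9, (5,3) g=4 f=7, (5,4) g=5 f=7]

expanded=(4,4); open=[(1,3) g=2 f=9, (2,2) g=2 f=9, (2,5) g=1 f=7, (3,2) g=3 f=9, (4,2) g=4 f=9, (5,3) g=4 f=7, (5,4) g=5 f=7]; closed=[(2,3), (2,4), (3,3), (4,3), (4,4)]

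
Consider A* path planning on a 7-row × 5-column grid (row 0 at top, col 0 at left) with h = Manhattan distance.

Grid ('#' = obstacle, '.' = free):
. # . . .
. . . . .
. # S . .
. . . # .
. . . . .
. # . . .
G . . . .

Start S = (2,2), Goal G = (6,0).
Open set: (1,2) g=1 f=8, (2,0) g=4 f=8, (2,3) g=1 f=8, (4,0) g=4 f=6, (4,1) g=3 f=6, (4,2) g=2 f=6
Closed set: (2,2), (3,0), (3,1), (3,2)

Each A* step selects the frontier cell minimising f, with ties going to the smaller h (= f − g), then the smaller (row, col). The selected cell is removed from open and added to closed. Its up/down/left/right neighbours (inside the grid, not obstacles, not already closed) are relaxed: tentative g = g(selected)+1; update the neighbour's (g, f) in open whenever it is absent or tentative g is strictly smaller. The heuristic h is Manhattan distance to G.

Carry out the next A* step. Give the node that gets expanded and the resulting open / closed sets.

expanded=(4,0); open=[(1,2) g=1 f=8, (2,0) g=4 f=8, (2,3) g=1 f=8, (4,1) g=3 f=6, (4,2) g=2 f=6, (5,0) g=5 f=6]; closed=[(2,2), (3,0), (3,1), (3,2), (4,0)]

step 1: expand (4,0) (f=6, h=2) → closed; open now [(1,2) g=1 f=8, (2,0) g=4 f=8, (2,3) g=1 f=8, (4,1) g=3 f=6, (4,2) g=2 f=6, (5,0) g=5 f=6]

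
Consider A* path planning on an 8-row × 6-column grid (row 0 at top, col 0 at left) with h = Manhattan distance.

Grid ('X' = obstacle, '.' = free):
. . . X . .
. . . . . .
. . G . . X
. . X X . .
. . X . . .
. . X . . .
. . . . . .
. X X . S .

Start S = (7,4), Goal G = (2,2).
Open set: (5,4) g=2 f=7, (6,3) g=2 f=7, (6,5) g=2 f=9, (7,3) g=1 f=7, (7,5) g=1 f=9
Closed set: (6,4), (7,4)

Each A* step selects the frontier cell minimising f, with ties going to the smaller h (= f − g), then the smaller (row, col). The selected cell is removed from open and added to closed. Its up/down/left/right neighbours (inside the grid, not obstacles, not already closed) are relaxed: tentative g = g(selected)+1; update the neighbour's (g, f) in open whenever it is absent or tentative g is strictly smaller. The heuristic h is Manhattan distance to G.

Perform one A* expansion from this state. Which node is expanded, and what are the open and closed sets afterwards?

step 1: expand (5,4) (f=7, h=5) → closed; open now [(4,4) g=3 f=7, (5,3) g=3 f=7, (5,5) g=3 f=9, (6,3) g=2 f=7, (6,5) g=2 f=9, (7,3) g=1 f=7, (7,5) g=1 f=9]

expanded=(5,4); open=[(4,4) g=3 f=7, (5,3) g=3 f=7, (5,5) g=3 f=9, (6,3) g=2 f=7, (6,5) g=2 f=9, (7,3) g=1 f=7, (7,5) g=1 f=9]; closed=[(5,4), (6,4), (7,4)]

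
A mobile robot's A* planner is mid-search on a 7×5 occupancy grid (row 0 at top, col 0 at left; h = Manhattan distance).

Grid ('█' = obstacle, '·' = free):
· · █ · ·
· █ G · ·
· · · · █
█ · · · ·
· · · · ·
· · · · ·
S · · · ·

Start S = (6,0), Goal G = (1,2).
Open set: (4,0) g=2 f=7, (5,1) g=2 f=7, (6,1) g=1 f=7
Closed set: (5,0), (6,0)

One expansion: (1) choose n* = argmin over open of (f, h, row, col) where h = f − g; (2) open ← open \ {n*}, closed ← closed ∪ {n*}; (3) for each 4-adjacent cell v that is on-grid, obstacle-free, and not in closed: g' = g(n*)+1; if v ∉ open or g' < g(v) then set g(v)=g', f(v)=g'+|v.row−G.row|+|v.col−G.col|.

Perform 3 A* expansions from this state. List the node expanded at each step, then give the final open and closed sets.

order=[(4,0) → (4,1) → (3,1)]; open=[(2,1) g=5 f=7, (3,2) g=5 f=7, (4,2) g=4 f=7, (5,1) g=2 f=7, (6,1) g=1 f=7]; closed=[(3,1), (4,0), (4,1), (5,0), (6,0)]

step 1: expand (4,0) (f=7, h=5) → closed; open now [(4,1) g=3 f=7, (5,1) g=2 f=7, (6,1) g=1 f=7]
step 2: expand (4,1) (f=7, h=4) → closed; open now [(3,1) g=4 f=7, (4,2) g=4 f=7, (5,1) g=2 f=7, (6,1) g=1 f=7]
step 3: expand (3,1) (f=7, h=3) → closed; open now [(2,1) g=5 f=7, (3,2) g=5 f=7, (4,2) g=4 f=7, (5,1) g=2 f=7, (6,1) g=1 f=7]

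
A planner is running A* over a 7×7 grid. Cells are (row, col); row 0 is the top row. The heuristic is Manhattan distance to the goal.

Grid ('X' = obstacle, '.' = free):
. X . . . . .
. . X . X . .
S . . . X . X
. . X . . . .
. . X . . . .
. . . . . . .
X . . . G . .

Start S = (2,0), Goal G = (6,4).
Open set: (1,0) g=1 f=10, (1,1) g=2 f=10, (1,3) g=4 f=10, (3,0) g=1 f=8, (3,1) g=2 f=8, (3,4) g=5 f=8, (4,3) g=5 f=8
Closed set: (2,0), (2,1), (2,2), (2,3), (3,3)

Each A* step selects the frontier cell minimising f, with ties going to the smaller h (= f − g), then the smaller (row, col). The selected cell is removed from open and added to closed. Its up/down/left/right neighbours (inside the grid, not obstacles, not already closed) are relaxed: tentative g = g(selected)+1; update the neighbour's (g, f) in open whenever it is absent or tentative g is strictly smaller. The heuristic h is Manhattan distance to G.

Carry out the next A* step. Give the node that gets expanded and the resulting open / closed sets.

expanded=(3,4); open=[(1,0) g=1 f=10, (1,1) g=2 f=10, (1,3) g=4 f=10, (3,0) g=1 f=8, (3,1) g=2 f=8, (3,5) g=6 f=10, (4,3) g=5 f=8, (4,4) g=6 f=8]; closed=[(2,0), (2,1), (2,2), (2,3), (3,3), (3,4)]

step 1: expand (3,4) (f=8, h=3) → closed; open now [(1,0) g=1 f=10, (1,1) g=2 f=10, (1,3) g=4 f=10, (3,0) g=1 f=8, (3,1) g=2 f=8, (3,5) g=6 f=10, (4,3) g=5 f=8, (4,4) g=6 f=8]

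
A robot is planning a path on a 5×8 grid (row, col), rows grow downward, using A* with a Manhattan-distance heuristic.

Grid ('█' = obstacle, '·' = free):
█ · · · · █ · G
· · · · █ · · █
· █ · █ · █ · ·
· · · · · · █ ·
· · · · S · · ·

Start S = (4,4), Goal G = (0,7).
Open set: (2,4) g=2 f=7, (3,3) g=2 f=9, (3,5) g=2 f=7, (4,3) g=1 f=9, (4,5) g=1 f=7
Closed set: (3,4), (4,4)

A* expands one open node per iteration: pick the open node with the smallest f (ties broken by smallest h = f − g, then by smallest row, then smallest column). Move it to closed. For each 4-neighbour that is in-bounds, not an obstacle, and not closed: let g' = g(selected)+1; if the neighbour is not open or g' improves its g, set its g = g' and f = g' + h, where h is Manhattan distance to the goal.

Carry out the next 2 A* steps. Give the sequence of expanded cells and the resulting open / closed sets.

step 1: expand (2,4) (f=7, h=5) → closed; open now [(3,3) g=2 f=9, (3,5) g=2 f=7, (4,3) g=1 f=9, (4,5) g=1 f=7]
step 2: expand (3,5) (f=7, h=5) → closed; open now [(3,3) g=2 f=9, (4,3) g=1 f=9, (4,5) g=1 f=7]

order=[(2,4) → (3,5)]; open=[(3,3) g=2 f=9, (4,3) g=1 f=9, (4,5) g=1 f=7]; closed=[(2,4), (3,4), (3,5), (4,4)]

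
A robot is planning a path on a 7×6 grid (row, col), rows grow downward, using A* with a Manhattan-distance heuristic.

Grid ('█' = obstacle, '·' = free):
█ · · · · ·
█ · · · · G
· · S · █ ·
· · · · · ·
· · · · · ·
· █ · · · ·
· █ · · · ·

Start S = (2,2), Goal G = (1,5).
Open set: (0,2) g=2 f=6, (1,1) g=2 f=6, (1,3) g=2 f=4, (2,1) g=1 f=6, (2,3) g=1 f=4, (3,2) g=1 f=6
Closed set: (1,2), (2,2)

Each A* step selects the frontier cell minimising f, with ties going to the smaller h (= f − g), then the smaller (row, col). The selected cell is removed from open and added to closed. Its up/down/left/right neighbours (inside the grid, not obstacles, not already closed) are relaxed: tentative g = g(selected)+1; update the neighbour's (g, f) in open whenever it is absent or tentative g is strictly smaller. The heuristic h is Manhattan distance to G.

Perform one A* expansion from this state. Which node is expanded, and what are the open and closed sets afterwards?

step 1: expand (1,3) (f=4, h=2) → closed; open now [(0,2) g=2 f=6, (0,3) g=3 f=6, (1,1) g=2 f=6, (1,4) g=3 f=4, (2,1) g=1 f=6, (2,3) g=1 f=4, (3,2) g=1 f=6]

expanded=(1,3); open=[(0,2) g=2 f=6, (0,3) g=3 f=6, (1,1) g=2 f=6, (1,4) g=3 f=4, (2,1) g=1 f=6, (2,3) g=1 f=4, (3,2) g=1 f=6]; closed=[(1,2), (1,3), (2,2)]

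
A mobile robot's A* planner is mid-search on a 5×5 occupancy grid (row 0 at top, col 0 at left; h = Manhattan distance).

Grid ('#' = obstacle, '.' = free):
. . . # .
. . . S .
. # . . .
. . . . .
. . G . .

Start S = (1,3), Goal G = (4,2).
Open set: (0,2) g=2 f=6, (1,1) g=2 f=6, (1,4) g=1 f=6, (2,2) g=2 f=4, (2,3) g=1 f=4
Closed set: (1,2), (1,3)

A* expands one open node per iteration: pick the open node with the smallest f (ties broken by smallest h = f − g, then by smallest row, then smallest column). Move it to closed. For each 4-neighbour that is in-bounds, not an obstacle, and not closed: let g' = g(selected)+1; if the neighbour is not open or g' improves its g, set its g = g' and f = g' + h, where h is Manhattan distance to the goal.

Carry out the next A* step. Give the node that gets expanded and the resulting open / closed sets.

step 1: expand (2,2) (f=4, h=2) → closed; open now [(0,2) g=2 f=6, (1,1) g=2 f=6, (1,4) g=1 f=6, (2,3) g=1 f=4, (3,2) g=3 f=4]

expanded=(2,2); open=[(0,2) g=2 f=6, (1,1) g=2 f=6, (1,4) g=1 f=6, (2,3) g=1 f=4, (3,2) g=3 f=4]; closed=[(1,2), (1,3), (2,2)]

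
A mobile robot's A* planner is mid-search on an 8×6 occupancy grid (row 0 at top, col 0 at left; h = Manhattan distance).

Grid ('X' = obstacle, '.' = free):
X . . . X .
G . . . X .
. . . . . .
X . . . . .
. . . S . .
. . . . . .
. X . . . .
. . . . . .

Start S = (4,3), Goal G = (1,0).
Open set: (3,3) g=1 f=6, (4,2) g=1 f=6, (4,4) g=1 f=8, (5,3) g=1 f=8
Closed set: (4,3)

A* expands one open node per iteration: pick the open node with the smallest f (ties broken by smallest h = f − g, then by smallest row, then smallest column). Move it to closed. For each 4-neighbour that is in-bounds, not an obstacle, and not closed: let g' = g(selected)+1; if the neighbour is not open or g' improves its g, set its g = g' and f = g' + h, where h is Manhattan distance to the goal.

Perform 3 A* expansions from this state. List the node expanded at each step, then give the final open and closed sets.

step 1: expand (3,3) (f=6, h=5) → closed; open now [(2,3) g=2 f=6, (3,2) g=2 f=6, (3,4) g=2 f=8, (4,2) g=1 f=6, (4,4) g=1 f=8, (5,3) g=1 f=8]
step 2: expand (2,3) (f=6, h=4) → closed; open now [(1,3) g=3 f=6, (2,2) g=3 f=6, (2,4) g=3 f=8, (3,2) g=2 f=6, (3,4) g=2 f=8, (4,2) g=1 f=6, (4,4) g=1 f=8, (5,3) g=1 f=8]
step 3: expand (1,3) (f=6, h=3) → closed; open now [(0,3) g=4 f=8, (1,2) g=4 f=6, (2,2) g=3 f=6, (2,4) g=3 f=8, (3,2) g=2 f=6, (3,4) g=2 f=8, (4,2) g=1 f=6, (4,4) g=1 f=8, (5,3) g=1 f=8]

order=[(3,3) → (2,3) → (1,3)]; open=[(0,3) g=4 f=8, (1,2) g=4 f=6, (2,2) g=3 f=6, (2,4) g=3 f=8, (3,2) g=2 f=6, (3,4) g=2 f=8, (4,2) g=1 f=6, (4,4) g=1 f=8, (5,3) g=1 f=8]; closed=[(1,3), (2,3), (3,3), (4,3)]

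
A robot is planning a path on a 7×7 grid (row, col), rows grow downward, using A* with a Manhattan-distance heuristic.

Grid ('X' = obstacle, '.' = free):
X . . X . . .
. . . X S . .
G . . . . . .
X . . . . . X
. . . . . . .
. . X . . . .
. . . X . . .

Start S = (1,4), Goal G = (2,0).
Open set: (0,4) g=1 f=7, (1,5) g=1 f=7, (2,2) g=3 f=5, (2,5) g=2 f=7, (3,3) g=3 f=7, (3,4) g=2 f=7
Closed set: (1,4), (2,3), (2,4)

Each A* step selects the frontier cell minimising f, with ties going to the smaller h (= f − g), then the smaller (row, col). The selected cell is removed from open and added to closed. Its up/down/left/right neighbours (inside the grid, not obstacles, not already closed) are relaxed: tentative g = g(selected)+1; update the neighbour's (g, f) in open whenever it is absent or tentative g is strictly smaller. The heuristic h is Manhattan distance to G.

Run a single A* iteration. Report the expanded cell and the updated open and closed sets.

step 1: expand (2,2) (f=5, h=2) → closed; open now [(0,4) g=1 f=7, (1,2) g=4 f=7, (1,5) g=1 f=7, (2,1) g=4 f=5, (2,5) g=2 f=7, (3,2) g=4 f=7, (3,3) g=3 f=7, (3,4) g=2 f=7]

expanded=(2,2); open=[(0,4) g=1 f=7, (1,2) g=4 f=7, (1,5) g=1 f=7, (2,1) g=4 f=5, (2,5) g=2 f=7, (3,2) g=4 f=7, (3,3) g=3 f=7, (3,4) g=2 f=7]; closed=[(1,4), (2,2), (2,3), (2,4)]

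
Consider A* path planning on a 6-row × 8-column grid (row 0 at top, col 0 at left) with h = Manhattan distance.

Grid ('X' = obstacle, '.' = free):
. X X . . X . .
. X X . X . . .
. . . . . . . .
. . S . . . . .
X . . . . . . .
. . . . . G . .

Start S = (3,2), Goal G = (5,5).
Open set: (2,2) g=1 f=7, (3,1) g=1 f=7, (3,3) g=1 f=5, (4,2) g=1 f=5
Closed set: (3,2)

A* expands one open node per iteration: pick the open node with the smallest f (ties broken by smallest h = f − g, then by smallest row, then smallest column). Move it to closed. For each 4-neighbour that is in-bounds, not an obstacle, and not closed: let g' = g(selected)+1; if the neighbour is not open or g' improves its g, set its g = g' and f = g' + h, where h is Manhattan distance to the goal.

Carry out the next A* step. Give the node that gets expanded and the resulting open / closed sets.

expanded=(3,3); open=[(2,2) g=1 f=7, (2,3) g=2 f=7, (3,1) g=1 f=7, (3,4) g=2 f=5, (4,2) g=1 f=5, (4,3) g=2 f=5]; closed=[(3,2), (3,3)]

step 1: expand (3,3) (f=5, h=4) → closed; open now [(2,2) g=1 f=7, (2,3) g=2 f=7, (3,1) g=1 f=7, (3,4) g=2 f=5, (4,2) g=1 f=5, (4,3) g=2 f=5]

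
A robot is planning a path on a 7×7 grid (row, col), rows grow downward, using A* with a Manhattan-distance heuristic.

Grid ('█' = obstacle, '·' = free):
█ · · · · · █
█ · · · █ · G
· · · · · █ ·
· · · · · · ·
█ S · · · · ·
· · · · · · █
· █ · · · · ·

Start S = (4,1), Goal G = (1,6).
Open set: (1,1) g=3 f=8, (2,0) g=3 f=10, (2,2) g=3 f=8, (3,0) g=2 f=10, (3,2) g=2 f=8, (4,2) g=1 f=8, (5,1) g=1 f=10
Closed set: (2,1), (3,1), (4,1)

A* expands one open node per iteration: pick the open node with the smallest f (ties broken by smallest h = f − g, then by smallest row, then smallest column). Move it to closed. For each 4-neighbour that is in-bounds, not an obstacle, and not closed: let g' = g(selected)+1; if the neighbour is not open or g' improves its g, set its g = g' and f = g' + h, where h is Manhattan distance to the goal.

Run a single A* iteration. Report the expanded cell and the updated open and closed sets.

step 1: expand (1,1) (f=8, h=5) → closed; open now [(0,1) g=4 f=10, (1,2) g=4 f=8, (2,0) g=3 f=10, (2,2) g=3 f=8, (3,0) g=2 f=10, (3,2) g=2 f=8, (4,2) g=1 f=8, (5,1) g=1 f=10]

expanded=(1,1); open=[(0,1) g=4 f=10, (1,2) g=4 f=8, (2,0) g=3 f=10, (2,2) g=3 f=8, (3,0) g=2 f=10, (3,2) g=2 f=8, (4,2) g=1 f=8, (5,1) g=1 f=10]; closed=[(1,1), (2,1), (3,1), (4,1)]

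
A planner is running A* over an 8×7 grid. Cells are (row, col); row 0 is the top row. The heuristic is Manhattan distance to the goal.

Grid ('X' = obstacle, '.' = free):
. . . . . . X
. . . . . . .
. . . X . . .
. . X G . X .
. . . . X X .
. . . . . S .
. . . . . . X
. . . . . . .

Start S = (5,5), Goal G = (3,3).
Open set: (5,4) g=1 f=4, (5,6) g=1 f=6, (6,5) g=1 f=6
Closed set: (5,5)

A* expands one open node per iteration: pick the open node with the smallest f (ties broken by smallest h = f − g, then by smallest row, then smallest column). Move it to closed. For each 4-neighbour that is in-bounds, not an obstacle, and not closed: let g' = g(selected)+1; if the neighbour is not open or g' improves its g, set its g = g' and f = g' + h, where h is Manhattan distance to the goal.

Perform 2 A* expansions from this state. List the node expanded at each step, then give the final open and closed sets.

step 1: expand (5,4) (f=4, h=3) → closed; open now [(5,3) g=2 f=4, (5,6) g=1 f=6, (6,4) g=2 f=6, (6,5) g=1 f=6]
step 2: expand (5,3) (f=4, h=2) → closed; open now [(4,3) g=3 f=4, (5,2) g=3 f=6, (5,6) g=1 f=6, (6,3) g=3 f=6, (6,4) g=2 f=6, (6,5) g=1 f=6]

order=[(5,4) → (5,3)]; open=[(4,3) g=3 f=4, (5,2) g=3 f=6, (5,6) g=1 f=6, (6,3) g=3 f=6, (6,4) g=2 f=6, (6,5) g=1 f=6]; closed=[(5,3), (5,4), (5,5)]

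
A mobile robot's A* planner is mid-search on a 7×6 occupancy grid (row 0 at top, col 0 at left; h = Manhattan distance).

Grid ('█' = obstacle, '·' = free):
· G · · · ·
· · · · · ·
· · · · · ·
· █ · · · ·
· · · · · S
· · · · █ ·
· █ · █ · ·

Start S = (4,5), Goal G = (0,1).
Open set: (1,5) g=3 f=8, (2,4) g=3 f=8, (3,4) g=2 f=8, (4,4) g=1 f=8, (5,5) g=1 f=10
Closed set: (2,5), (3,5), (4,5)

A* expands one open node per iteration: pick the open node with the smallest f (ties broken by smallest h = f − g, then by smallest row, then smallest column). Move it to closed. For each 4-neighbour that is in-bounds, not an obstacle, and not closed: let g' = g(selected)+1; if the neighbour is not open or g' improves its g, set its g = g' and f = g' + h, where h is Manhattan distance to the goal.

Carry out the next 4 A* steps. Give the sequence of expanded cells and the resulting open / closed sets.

order=[(1,5) → (0,5) → (0,4) → (0,3)]; open=[(0,2) g=7 f=8, (1,3) g=7 f=10, (1,4) g=4 f=8, (2,4) g=3 f=8, (3,4) g=2 f=8, (4,4) g=1 f=8, (5,5) g=1 f=10]; closed=[(0,3), (0,4), (0,5), (1,5), (2,5), (3,5), (4,5)]

step 1: expand (1,5) (f=8, h=5) → closed; open now [(0,5) g=4 f=8, (1,4) g=4 f=8, (2,4) g=3 f=8, (3,4) g=2 f=8, (4,4) g=1 f=8, (5,5) g=1 f=10]
step 2: expand (0,5) (f=8, h=4) → closed; open now [(0,4) g=5 f=8, (1,4) g=4 f=8, (2,4) g=3 f=8, (3,4) g=2 f=8, (4,4) g=1 f=8, (5,5) g=1 f=10]
step 3: expand (0,4) (f=8, h=3) → closed; open now [(0,3) g=6 f=8, (1,4) g=4 f=8, (2,4) g=3 f=8, (3,4) g=2 f=8, (4,4) g=1 f=8, (5,5) g=1 f=10]
step 4: expand (0,3) (f=8, h=2) → closed; open now [(0,2) g=7 f=8, (1,3) g=7 f=10, (1,4) g=4 f=8, (2,4) g=3 f=8, (3,4) g=2 f=8, (4,4) g=1 f=8, (5,5) g=1 f=10]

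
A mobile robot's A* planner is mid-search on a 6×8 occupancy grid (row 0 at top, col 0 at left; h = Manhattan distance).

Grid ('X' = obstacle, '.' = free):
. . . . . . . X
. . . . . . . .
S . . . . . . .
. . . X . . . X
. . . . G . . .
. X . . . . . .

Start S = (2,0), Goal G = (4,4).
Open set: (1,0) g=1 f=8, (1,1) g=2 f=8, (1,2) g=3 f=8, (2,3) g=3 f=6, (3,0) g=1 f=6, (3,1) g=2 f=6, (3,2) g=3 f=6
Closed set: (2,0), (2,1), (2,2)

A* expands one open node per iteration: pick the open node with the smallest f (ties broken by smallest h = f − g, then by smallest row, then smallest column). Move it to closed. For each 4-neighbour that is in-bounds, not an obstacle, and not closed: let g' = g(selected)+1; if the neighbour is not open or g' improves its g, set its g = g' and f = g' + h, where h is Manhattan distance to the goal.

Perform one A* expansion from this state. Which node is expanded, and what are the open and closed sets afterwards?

step 1: expand (2,3) (f=6, h=3) → closed; open now [(1,0) g=1 f=8, (1,1) g=2 f=8, (1,2) g=3 f=8, (1,3) g=4 f=8, (2,4) g=4 f=6, (3,0) g=1 f=6, (3,1) g=2 f=6, (3,2) g=3 f=6]

expanded=(2,3); open=[(1,0) g=1 f=8, (1,1) g=2 f=8, (1,2) g=3 f=8, (1,3) g=4 f=8, (2,4) g=4 f=6, (3,0) g=1 f=6, (3,1) g=2 f=6, (3,2) g=3 f=6]; closed=[(2,0), (2,1), (2,2), (2,3)]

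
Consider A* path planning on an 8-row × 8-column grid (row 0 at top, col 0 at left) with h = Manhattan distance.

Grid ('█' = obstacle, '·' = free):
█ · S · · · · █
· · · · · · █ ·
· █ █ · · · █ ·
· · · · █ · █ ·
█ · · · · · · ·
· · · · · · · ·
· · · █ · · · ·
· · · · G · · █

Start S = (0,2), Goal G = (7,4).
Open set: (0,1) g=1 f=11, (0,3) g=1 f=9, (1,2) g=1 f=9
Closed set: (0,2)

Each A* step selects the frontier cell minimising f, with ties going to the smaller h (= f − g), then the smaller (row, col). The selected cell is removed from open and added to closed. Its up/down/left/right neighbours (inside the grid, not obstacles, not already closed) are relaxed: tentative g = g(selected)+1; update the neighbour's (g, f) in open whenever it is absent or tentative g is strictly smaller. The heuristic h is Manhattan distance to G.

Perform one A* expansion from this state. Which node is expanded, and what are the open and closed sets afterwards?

step 1: expand (0,3) (f=9, h=8) → closed; open now [(0,1) g=1 f=11, (0,4) g=2 f=9, (1,2) g=1 f=9, (1,3) g=2 f=9]

expanded=(0,3); open=[(0,1) g=1 f=11, (0,4) g=2 f=9, (1,2) g=1 f=9, (1,3) g=2 f=9]; closed=[(0,2), (0,3)]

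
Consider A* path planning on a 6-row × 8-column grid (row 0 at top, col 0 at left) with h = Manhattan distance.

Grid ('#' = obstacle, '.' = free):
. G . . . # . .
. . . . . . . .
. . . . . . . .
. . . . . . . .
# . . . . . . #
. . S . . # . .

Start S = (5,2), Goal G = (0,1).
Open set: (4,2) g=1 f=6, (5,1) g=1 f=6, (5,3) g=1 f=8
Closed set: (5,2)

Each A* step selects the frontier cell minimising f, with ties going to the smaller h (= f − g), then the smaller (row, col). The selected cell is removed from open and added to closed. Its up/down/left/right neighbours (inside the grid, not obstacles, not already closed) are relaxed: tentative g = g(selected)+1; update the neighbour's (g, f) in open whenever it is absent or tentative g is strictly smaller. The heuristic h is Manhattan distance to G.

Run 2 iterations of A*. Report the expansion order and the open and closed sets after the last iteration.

order=[(4,2) → (3,2)]; open=[(2,2) g=3 f=6, (3,1) g=3 f=6, (3,3) g=3 f=8, (4,1) g=2 f=6, (4,3) g=2 f=8, (5,1) g=1 f=6, (5,3) g=1 f=8]; closed=[(3,2), (4,2), (5,2)]

step 1: expand (4,2) (f=6, h=5) → closed; open now [(3,2) g=2 f=6, (4,1) g=2 f=6, (4,3) g=2 f=8, (5,1) g=1 f=6, (5,3) g=1 f=8]
step 2: expand (3,2) (f=6, h=4) → closed; open now [(2,2) g=3 f=6, (3,1) g=3 f=6, (3,3) g=3 f=8, (4,1) g=2 f=6, (4,3) g=2 f=8, (5,1) g=1 f=6, (5,3) g=1 f=8]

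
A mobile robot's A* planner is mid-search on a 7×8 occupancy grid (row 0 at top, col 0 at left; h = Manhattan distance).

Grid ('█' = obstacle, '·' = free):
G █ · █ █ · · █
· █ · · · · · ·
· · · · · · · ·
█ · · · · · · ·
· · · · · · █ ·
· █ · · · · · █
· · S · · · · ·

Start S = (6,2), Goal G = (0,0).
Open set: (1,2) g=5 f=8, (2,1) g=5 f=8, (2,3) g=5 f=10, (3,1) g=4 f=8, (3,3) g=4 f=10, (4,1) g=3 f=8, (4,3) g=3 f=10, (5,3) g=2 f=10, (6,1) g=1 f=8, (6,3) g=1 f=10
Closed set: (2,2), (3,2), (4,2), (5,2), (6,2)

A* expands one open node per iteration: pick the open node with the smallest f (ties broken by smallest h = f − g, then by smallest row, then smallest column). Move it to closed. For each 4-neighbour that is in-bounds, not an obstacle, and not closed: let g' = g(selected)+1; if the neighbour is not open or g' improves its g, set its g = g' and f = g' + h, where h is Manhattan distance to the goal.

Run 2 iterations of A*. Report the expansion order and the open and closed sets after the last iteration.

step 1: expand (1,2) (f=8, h=3) → closed; open now [(0,2) g=6 f=8, (1,3) g=6 f=10, (2,1) g=5 f=8, (2,3) g=5 f=10, (3,1) g=4 f=8, (3,3) g=4 f=10, (4,1) g=3 f=8, (4,3) g=3 f=10, (5,3) g=2 f=10, (6,1) g=1 f=8, (6,3) g=1 f=10]
step 2: expand (0,2) (f=8, h=2) → closed; open now [(1,3) g=6 f=10, (2,1) g=5 f=8, (2,3) g=5 f=10, (3,1) g=4 f=8, (3,3) g=4 f=10, (4,1) g=3 f=8, (4,3) g=3 f=10, (5,3) g=2 f=10, (6,1) g=1 f=8, (6,3) g=1 f=10]

order=[(1,2) → (0,2)]; open=[(1,3) g=6 f=10, (2,1) g=5 f=8, (2,3) g=5 f=10, (3,1) g=4 f=8, (3,3) g=4 f=10, (4,1) g=3 f=8, (4,3) g=3 f=10, (5,3) g=2 f=10, (6,1) g=1 f=8, (6,3) g=1 f=10]; closed=[(0,2), (1,2), (2,2), (3,2), (4,2), (5,2), (6,2)]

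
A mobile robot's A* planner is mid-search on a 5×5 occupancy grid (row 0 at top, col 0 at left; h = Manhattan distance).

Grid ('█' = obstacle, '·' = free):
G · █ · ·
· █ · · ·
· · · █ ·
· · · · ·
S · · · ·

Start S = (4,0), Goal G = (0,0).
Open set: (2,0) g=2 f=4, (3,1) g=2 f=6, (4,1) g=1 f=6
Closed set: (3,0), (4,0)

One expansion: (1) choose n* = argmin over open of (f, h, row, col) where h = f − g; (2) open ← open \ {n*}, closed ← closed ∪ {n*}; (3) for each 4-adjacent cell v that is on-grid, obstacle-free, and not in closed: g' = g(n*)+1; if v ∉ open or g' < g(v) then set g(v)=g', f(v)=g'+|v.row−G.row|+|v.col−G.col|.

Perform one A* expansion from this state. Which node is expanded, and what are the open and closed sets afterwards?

expanded=(2,0); open=[(1,0) g=3 f=4, (2,1) g=3 f=6, (3,1) g=2 f=6, (4,1) g=1 f=6]; closed=[(2,0), (3,0), (4,0)]

step 1: expand (2,0) (f=4, h=2) → closed; open now [(1,0) g=3 f=4, (2,1) g=3 f=6, (3,1) g=2 f=6, (4,1) g=1 f=6]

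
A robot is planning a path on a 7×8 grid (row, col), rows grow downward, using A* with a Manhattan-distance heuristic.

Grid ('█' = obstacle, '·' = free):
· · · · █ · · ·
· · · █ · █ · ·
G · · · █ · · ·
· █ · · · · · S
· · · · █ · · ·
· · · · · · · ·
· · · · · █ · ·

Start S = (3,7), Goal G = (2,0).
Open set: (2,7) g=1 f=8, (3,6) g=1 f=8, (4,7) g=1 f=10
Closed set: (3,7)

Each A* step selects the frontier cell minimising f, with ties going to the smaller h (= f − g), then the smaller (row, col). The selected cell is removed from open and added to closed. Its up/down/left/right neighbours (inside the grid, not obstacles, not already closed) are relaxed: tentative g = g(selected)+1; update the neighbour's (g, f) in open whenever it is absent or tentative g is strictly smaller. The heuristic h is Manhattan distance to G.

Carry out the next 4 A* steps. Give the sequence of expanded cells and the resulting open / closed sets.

order=[(2,7) → (2,6) → (2,5) → (3,6)]; open=[(1,6) g=3 f=10, (1,7) g=2 f=10, (3,5) g=2 f=8, (4,6) g=2 f=10, (4,7) g=1 f=10]; closed=[(2,5), (2,6), (2,7), (3,6), (3,7)]

step 1: expand (2,7) (f=8, h=7) → closed; open now [(1,7) g=2 f=10, (2,6) g=2 f=8, (3,6) g=1 f=8, (4,7) g=1 f=10]
step 2: expand (2,6) (f=8, h=6) → closed; open now [(1,6) g=3 f=10, (1,7) g=2 f=10, (2,5) g=3 f=8, (3,6) g=1 f=8, (4,7) g=1 f=10]
step 3: expand (2,5) (f=8, h=5) → closed; open now [(1,6) g=3 f=10, (1,7) g=2 f=10, (3,5) g=4 f=10, (3,6) g=1 f=8, (4,7) g=1 f=10]
step 4: expand (3,6) (f=8, h=7) → closed; open now [(1,6) g=3 f=10, (1,7) g=2 f=10, (3,5) g=2 f=8, (4,6) g=2 f=10, (4,7) g=1 f=10]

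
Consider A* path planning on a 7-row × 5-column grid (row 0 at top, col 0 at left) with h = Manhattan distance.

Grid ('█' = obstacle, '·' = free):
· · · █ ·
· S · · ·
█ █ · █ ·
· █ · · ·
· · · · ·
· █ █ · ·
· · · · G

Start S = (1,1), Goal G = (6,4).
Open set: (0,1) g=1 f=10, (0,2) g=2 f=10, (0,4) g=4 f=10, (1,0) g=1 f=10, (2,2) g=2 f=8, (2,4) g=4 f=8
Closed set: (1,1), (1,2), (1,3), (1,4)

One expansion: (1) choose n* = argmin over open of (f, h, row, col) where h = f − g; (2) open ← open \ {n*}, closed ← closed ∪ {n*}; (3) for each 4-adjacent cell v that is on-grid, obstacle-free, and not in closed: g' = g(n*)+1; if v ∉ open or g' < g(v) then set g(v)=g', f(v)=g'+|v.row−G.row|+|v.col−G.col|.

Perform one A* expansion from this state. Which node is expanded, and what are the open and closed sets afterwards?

step 1: expand (2,4) (f=8, h=4) → closed; open now [(0,1) g=1 f=10, (0,2) g=2 f=10, (0,4) g=4 f=10, (1,0) g=1 f=10, (2,2) g=2 f=8, (3,4) g=5 f=8]

expanded=(2,4); open=[(0,1) g=1 f=10, (0,2) g=2 f=10, (0,4) g=4 f=10, (1,0) g=1 f=10, (2,2) g=2 f=8, (3,4) g=5 f=8]; closed=[(1,1), (1,2), (1,3), (1,4), (2,4)]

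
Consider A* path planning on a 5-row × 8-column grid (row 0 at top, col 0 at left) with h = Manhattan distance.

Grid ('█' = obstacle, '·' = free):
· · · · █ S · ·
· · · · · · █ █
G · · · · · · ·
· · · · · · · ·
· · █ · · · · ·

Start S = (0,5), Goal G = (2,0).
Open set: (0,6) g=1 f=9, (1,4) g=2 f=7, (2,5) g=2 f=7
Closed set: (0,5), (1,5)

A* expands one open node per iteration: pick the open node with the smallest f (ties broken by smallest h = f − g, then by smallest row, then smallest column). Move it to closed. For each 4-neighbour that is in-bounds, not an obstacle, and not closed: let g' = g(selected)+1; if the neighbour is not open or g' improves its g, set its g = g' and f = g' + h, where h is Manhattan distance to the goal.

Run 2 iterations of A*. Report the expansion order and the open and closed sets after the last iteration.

step 1: expand (1,4) (f=7, h=5) → closed; open now [(0,6) g=1 f=9, (1,3) g=3 f=7, (2,4) g=3 f=7, (2,5) g=2 f=7]
step 2: expand (1,3) (f=7, h=4) → closed; open now [(0,3) g=4 f=9, (0,6) g=1 f=9, (1,2) g=4 f=7, (2,3) g=4 f=7, (2,4) g=3 f=7, (2,5) g=2 f=7]

order=[(1,4) → (1,3)]; open=[(0,3) g=4 f=9, (0,6) g=1 f=9, (1,2) g=4 f=7, (2,3) g=4 f=7, (2,4) g=3 f=7, (2,5) g=2 f=7]; closed=[(0,5), (1,3), (1,4), (1,5)]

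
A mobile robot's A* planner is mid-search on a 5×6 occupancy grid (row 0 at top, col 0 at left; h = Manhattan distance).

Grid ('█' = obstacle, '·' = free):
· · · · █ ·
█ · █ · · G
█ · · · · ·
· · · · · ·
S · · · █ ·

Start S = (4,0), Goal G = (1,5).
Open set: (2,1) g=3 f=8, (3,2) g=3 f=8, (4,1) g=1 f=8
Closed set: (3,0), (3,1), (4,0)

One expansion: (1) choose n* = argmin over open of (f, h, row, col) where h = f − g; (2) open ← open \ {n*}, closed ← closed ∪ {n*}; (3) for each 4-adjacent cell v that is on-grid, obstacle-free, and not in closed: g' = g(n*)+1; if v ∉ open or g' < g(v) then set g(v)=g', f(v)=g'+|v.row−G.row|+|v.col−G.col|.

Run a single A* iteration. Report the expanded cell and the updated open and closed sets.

expanded=(2,1); open=[(1,1) g=4 f=8, (2,2) g=4 f=8, (3,2) g=3 f=8, (4,1) g=1 f=8]; closed=[(2,1), (3,0), (3,1), (4,0)]

step 1: expand (2,1) (f=8, h=5) → closed; open now [(1,1) g=4 f=8, (2,2) g=4 f=8, (3,2) g=3 f=8, (4,1) g=1 f=8]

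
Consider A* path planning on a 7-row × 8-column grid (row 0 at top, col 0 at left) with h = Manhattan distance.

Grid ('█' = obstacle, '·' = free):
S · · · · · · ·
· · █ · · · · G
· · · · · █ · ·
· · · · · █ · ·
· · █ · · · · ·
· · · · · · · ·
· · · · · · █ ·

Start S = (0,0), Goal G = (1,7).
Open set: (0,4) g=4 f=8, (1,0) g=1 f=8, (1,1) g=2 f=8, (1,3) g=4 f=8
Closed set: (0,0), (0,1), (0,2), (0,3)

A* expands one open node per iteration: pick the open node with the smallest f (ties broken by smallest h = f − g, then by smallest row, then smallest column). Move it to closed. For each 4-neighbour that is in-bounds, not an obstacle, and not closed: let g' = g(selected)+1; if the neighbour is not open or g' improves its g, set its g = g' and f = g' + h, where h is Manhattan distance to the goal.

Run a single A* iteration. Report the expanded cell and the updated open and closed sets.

step 1: expand (0,4) (f=8, h=4) → closed; open now [(0,5) g=5 f=8, (1,0) g=1 f=8, (1,1) g=2 f=8, (1,3) g=4 f=8, (1,4) g=5 f=8]

expanded=(0,4); open=[(0,5) g=5 f=8, (1,0) g=1 f=8, (1,1) g=2 f=8, (1,3) g=4 f=8, (1,4) g=5 f=8]; closed=[(0,0), (0,1), (0,2), (0,3), (0,4)]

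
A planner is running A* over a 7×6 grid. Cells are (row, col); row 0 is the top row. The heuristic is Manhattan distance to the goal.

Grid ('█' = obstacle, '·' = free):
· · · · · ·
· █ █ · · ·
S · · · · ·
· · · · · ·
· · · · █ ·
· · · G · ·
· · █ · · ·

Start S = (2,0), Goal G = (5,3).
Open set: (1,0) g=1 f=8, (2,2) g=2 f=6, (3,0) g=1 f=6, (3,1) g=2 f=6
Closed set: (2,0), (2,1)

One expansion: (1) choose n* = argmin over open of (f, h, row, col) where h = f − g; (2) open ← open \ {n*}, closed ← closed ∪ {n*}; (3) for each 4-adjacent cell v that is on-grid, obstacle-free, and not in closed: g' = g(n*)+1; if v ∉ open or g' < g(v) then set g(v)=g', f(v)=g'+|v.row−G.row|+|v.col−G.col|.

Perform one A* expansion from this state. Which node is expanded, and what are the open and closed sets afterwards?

step 1: expand (2,2) (f=6, h=4) → closed; open now [(1,0) g=1 f=8, (2,3) g=3 f=6, (3,0) g=1 f=6, (3,1) g=2 f=6, (3,2) g=3 f=6]

expanded=(2,2); open=[(1,0) g=1 f=8, (2,3) g=3 f=6, (3,0) g=1 f=6, (3,1) g=2 f=6, (3,2) g=3 f=6]; closed=[(2,0), (2,1), (2,2)]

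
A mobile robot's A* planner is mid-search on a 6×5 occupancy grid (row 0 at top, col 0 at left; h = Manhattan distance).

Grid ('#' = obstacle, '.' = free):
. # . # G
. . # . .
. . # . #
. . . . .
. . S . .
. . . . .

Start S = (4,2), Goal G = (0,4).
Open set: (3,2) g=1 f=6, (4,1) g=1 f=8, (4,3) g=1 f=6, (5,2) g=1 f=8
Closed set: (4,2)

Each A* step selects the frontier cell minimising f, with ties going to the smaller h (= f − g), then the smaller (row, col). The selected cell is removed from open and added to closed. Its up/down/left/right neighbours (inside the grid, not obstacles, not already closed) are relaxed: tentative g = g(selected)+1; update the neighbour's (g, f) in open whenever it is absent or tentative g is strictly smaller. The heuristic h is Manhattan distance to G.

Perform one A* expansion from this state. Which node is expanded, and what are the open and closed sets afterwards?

expanded=(3,2); open=[(3,1) g=2 f=8, (3,3) g=2 f=6, (4,1) g=1 f=8, (4,3) g=1 f=6, (5,2) g=1 f=8]; closed=[(3,2), (4,2)]

step 1: expand (3,2) (f=6, h=5) → closed; open now [(3,1) g=2 f=8, (3,3) g=2 f=6, (4,1) g=1 f=8, (4,3) g=1 f=6, (5,2) g=1 f=8]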